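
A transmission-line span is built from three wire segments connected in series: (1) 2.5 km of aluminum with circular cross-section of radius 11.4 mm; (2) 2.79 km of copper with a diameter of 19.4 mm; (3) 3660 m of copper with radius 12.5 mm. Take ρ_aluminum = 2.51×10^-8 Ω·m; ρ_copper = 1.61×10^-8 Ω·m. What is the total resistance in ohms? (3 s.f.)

0.426 Ω

Seg 1: A = πr² = π(1.1400e-02 m)² = 4.083e-04 m²
R_1 = (2.51×10^-8)(2500)/(4.083e-04) = 0.1537 Ω
Seg 2: A = π(d/2)² = π(9.7000e-03 m)² = 2.956e-04 m²
R_2 = (1.61×10^-8)(2790)/(2.956e-04) = 0.152 Ω
Seg 3: A = πr² = π(1.2500e-02 m)² = 4.909e-04 m²
R_3 = (1.61×10^-8)(3660)/(4.909e-04) = 0.12 Ω
R_total = R_1 + R_2 + R_3 = 0.426 Ω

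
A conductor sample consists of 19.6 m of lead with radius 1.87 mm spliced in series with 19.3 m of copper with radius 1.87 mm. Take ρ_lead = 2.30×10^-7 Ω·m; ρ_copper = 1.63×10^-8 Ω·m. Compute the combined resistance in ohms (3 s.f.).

Segment 1: A = πr² = π(1.8700e-03 m)² = 1.099e-05 m²
R₁ = ρL/A = (2.30×10^-7)(19.6)/(1.099e-05) = 0.4103 Ω
R₂ = (1.63×10^-8)(19.3)/(1.099e-05) = 0.02864 Ω
R = R₁ + R₂ = 0.439 Ω

0.439 Ω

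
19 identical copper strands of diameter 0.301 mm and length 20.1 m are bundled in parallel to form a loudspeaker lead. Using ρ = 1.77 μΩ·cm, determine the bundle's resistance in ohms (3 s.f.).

0.263 Ω

ρ = 1.77 μΩ·cm = 1.77×10^-8 Ω·m
A_strand = π(1.5050e-04 m)² = 7.116e-08 m²
R_strand = ρL/A = (1.77×10^-8)(20.1)/(7.116e-08) = 5 Ω
R_total = R_strand/N = 5/19 = 0.263 Ω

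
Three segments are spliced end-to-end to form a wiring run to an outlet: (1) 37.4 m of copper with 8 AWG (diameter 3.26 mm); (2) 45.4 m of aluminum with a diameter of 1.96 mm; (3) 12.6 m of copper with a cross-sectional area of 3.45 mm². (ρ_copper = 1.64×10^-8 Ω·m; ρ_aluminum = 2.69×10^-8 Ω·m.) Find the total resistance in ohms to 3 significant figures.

Seg 1: A = π(3.26/2 mm)² = π(1.6300e-03 m)² = 8.347e-06 m²
R_1 = (1.64×10^-8)(37.4)/(8.347e-06) = 0.07348 Ω
Seg 2: A = π(d/2)² = π(9.8000e-04 m)² = 3.017e-06 m²
R_2 = (2.69×10^-8)(45.4)/(3.017e-06) = 0.4048 Ω
Seg 3: A = 3.45 mm² = 3.450e-06 m²
R_3 = (1.64×10^-8)(12.6)/(3.450e-06) = 0.0599 Ω
R_total = R_1 + R_2 + R_3 = 0.538 Ω

0.538 Ω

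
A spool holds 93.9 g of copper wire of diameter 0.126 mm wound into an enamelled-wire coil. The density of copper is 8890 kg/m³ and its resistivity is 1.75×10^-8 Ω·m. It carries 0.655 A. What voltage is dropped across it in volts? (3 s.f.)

A = π(d/2)² = π(6.3000e-05 m)² = 1.2469e-08 m²
L = m/(density·A) = 0.0939/(8890×1.2469e-08) = 847.1 m
R = ρL/A = (1.75×10^-8)(847.1)/(1.2469e-08) = 1189 Ω
V = IR = 0.655 × 1189 = 779 V

779 V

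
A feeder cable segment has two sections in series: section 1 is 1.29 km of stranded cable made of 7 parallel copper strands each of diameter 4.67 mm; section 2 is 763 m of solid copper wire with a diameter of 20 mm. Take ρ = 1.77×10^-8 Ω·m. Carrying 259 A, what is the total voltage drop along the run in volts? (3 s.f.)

60.5 V

Section 1: A_strand = π(2.3350e-03)² = 1.713e-05 m²; R₁ = ρL/(N·A_s) = (1.77×10^-8)(1290)/(7×1.713e-05) = 0.1904 Ω
Section 2: A = π(d/2)² = π(1.0000e-02 m)² = 3.142e-04 m²
R₂ = (1.77×10^-8)(763)/(3.142e-04) = 0.04299 Ω
R = R₁ + R₂ = 0.2334 Ω
V = IR = 259 × 0.2334 = 60.5 V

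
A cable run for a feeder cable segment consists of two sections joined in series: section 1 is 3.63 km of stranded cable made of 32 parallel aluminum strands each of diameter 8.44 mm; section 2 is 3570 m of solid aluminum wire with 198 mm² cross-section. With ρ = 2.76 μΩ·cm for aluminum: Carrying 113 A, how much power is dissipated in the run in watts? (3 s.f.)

7070 W

ρ = 2.76 μΩ·cm = 2.76×10^-8 Ω·m
Section 1: A_strand = π(4.2200e-03)² = 5.595e-05 m²; R₁ = ρL/(N·A_s) = (2.76×10^-8)(3630)/(32×5.595e-05) = 0.05596 Ω
Section 2: A = 198 mm² = 1.980e-04 m²
R₂ = (2.76×10^-8)(3570)/(1.980e-04) = 0.4976 Ω
R = R₁ + R₂ = 0.5536 Ω
P = I²R = (113)² × 0.5536 = 7070 W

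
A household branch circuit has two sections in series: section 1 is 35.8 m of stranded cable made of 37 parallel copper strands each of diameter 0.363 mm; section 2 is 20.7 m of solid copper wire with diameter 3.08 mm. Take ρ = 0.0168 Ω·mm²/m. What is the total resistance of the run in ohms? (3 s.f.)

0.204 Ω

ρ = 0.0168 Ω·mm²/m = 1.68×10^-8 Ω·m
Section 1: A_strand = π(1.8150e-04)² = 1.035e-07 m²; R₁ = ρL/(N·A_s) = (1.68×10^-8)(35.8)/(37×1.035e-07) = 0.1571 Ω
Section 2: A = π(d/2)² = π(1.5400e-03 m)² = 7.451e-06 m²
R₂ = (1.68×10^-8)(20.7)/(7.451e-06) = 0.04668 Ω
R = R₁ + R₂ = 0.204 Ω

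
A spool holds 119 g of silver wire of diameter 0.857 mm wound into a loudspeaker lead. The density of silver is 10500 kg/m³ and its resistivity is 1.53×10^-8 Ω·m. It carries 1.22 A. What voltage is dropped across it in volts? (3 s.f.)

0.636 V

A = π(d/2)² = π(4.2850e-04 m)² = 5.7683e-07 m²
L = m/(density·A) = 0.119/(10500×5.7683e-07) = 19.65 m
R = ρL/A = (1.53×10^-8)(19.65)/(5.7683e-07) = 0.5211 Ω
V = IR = 1.22 × 0.5211 = 0.636 V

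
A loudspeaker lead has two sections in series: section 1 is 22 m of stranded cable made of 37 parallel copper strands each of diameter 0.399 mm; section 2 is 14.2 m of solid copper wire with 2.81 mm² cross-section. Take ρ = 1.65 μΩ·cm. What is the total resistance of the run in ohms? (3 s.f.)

ρ = 1.65 μΩ·cm = 1.65×10^-8 Ω·m
Section 1: A_strand = π(1.9950e-04)² = 1.250e-07 m²; R₁ = ρL/(N·A_s) = (1.65×10^-8)(22)/(37×1.250e-07) = 0.07846 Ω
Section 2: A = 2.81 mm² = 2.810e-06 m²
R₂ = (1.65×10^-8)(14.2)/(2.810e-06) = 0.08338 Ω
R = R₁ + R₂ = 0.162 Ω

0.162 Ω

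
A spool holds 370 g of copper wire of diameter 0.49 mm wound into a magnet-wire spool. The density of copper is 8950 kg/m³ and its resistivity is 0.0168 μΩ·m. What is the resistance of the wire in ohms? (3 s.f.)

19.5 Ω

ρ = 0.0168 μΩ·m = 1.68×10^-8 Ω·m
A = π(d/2)² = π(2.4500e-04 m)² = 1.8857e-07 m²
L = m/(density·A) = 0.37/(8950×1.8857e-07) = 219.2 m
R = ρL/A = (1.68×10^-8)(219.2)/(1.8857e-07) = 19.5 Ω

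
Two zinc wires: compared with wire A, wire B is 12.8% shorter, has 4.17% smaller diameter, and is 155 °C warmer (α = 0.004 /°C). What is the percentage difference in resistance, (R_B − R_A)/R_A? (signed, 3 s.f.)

53.8%

R ∝ ρL/d² with ρ ∝ (1+αΔT), so R_B/R_A = (1 − 12.8/100) × (1 − 4.17/100)⁻² × (1 + 0.004×155)
= 0.872 × 1.089 × 1.62 = 1.538
(R_B − R_A)/R_A = 1.538 − 1 = 53.8%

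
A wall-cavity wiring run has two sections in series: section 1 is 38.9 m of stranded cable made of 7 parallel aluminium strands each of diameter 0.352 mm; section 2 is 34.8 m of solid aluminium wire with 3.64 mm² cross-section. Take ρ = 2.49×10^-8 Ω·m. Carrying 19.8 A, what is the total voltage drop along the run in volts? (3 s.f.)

32.9 V

Section 1: A_strand = π(1.7600e-04)² = 9.731e-08 m²; R₁ = ρL/(N·A_s) = (2.49×10^-8)(38.9)/(7×9.731e-08) = 1.422 Ω
Section 2: A = 3.64 mm² = 3.640e-06 m²
R₂ = (2.49×10^-8)(34.8)/(3.640e-06) = 0.2381 Ω
R = R₁ + R₂ = 1.66 Ω
V = IR = 19.8 × 1.66 = 32.9 V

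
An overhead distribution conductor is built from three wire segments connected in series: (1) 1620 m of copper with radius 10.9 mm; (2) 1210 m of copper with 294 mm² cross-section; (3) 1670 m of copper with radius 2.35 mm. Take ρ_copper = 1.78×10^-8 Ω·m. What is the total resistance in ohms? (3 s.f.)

1.86 Ω

Seg 1: A = πr² = π(1.0900e-02 m)² = 3.733e-04 m²
R_1 = (1.78×10^-8)(1620)/(3.733e-04) = 0.07726 Ω
Seg 2: A = 294 mm² = 2.940e-04 m²
R_2 = (1.78×10^-8)(1210)/(2.940e-04) = 0.07326 Ω
Seg 3: A = πr² = π(2.3500e-03 m)² = 1.735e-05 m²
R_3 = (1.78×10^-8)(1670)/(1.735e-05) = 1.713 Ω
R_total = R_1 + R_2 + R_3 = 1.86 Ω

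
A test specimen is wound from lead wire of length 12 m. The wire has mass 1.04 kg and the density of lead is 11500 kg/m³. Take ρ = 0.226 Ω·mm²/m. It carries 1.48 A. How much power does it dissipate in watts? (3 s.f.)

0.788 W

ρ = 0.226 Ω·mm²/m = 2.26×10^-7 Ω·m
A = m/(density·L) = 1.04/(11500×12) = 7.5362e-06 m²
R = ρL/A = (2.26×10^-7)(12)/(7.5362e-06) = 0.3599 Ω
P = I²R = (1.48)² × 0.3599 = 0.788 W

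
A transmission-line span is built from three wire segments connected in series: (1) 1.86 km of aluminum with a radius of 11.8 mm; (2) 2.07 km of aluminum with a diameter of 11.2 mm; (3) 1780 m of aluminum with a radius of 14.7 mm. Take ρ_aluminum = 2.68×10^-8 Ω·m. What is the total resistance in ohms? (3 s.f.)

Seg 1: A = πr² = π(1.1800e-02 m)² = 4.374e-04 m²
R_1 = (2.68×10^-8)(1860)/(4.374e-04) = 0.114 Ω
Seg 2: A = π(d/2)² = π(5.6000e-03 m)² = 9.852e-05 m²
R_2 = (2.68×10^-8)(2070)/(9.852e-05) = 0.5631 Ω
Seg 3: A = πr² = π(1.4700e-02 m)² = 6.789e-04 m²
R_3 = (2.68×10^-8)(1780)/(6.789e-04) = 0.07027 Ω
R_total = R_1 + R_2 + R_3 = 0.747 Ω

0.747 Ω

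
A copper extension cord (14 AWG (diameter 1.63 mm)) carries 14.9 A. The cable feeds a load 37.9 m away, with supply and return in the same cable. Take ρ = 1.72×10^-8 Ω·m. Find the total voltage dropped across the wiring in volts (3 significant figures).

9.31 V

A = π(1.63/2 mm)² = π(8.1500e-04 m)² = 2.087e-06 m²
Total conductor length (both ways) L = 2 × 37.9 = 75.8 m
R = ρL/A = (1.72×10^-8)(75.8)/(2.087e-06) = 0.6248 Ω
V = IR = 14.9 × 0.6248 = 9.31 V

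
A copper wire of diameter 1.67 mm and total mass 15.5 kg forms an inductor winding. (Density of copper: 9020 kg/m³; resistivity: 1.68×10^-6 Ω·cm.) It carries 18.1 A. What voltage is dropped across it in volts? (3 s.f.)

ρ = 1.68×10^-6 Ω·cm = 1.68×10^-8 Ω·m
A = π(d/2)² = π(8.3500e-04 m)² = 2.1904e-06 m²
L = m/(density·A) = 15.5/(9020×2.1904e-06) = 784.5 m
R = ρL/A = (1.68×10^-8)(784.5)/(2.1904e-06) = 6.017 Ω
V = IR = 18.1 × 6.017 = 109 V

109 V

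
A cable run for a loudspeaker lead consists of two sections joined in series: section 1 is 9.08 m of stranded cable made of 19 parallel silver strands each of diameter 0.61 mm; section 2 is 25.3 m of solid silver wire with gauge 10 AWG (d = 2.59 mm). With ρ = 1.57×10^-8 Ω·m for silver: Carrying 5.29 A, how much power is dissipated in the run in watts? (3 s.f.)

Section 1: A_strand = π(3.0500e-04)² = 2.922e-07 m²; R₁ = ρL/(N·A_s) = (1.57×10^-8)(9.08)/(19×2.922e-07) = 0.02567 Ω
Section 2: A = π(2.59/2 mm)² = π(1.2950e-03 m)² = 5.269e-06 m²
R₂ = (1.57×10^-8)(25.3)/(5.269e-06) = 0.07539 Ω
R = R₁ + R₂ = 0.1011 Ω
P = I²R = (5.29)² × 0.1011 = 2.83 W

2.83 W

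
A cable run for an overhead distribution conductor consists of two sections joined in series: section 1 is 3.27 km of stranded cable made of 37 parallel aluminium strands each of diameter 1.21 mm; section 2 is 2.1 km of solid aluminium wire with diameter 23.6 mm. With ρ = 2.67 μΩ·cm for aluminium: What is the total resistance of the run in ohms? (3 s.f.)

2.18 Ω

ρ = 2.67 μΩ·cm = 2.67×10^-8 Ω·m
Section 1: A_strand = π(6.0500e-04)² = 1.150e-06 m²; R₁ = ρL/(N·A_s) = (2.67×10^-8)(3270)/(37×1.150e-06) = 2.052 Ω
Section 2: A = π(d/2)² = π(1.1800e-02 m)² = 4.374e-04 m²
R₂ = (2.67×10^-8)(2100)/(4.374e-04) = 0.1282 Ω
R = R₁ + R₂ = 2.18 Ω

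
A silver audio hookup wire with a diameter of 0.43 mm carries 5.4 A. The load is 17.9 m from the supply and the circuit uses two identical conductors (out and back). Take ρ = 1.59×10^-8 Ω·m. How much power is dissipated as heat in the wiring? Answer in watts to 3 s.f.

A = π(d/2)² = π(2.1500e-04 m)² = 1.452e-07 m²
Total conductor length (both ways) L = 2 × 17.9 = 35.8 m
R = ρL/A = (1.59×10^-8)(35.8)/(1.452e-07) = 3.92 Ω
P = I²R = (5.4)² × 3.92 = 114 W

114 W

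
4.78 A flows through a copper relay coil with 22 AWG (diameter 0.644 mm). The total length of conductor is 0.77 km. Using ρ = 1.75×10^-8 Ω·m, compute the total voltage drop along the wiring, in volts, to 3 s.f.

198 V

A = π(0.644/2 mm)² = π(3.2200e-04 m)² = 3.257e-07 m²
R = ρL/A = (1.75×10^-8)(770)/(3.257e-07) = 41.37 Ω
V = IR = 4.78 × 41.37 = 198 V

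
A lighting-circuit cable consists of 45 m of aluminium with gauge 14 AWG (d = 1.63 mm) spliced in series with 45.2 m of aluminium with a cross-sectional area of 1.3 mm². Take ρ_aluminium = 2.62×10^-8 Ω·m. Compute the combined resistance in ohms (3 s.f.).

1.48 Ω

Segment 1: A = π(1.63/2 mm)² = π(8.1500e-04 m)² = 2.087e-06 m²
R₁ = ρL/A = (2.62×10^-8)(45)/(2.087e-06) = 0.565 Ω
Segment 2: A = 1.3 mm² = 1.300e-06 m²
R₂ = (2.62×10^-8)(45.2)/(1.300e-06) = 0.911 Ω
R = R₁ + R₂ = 1.48 Ω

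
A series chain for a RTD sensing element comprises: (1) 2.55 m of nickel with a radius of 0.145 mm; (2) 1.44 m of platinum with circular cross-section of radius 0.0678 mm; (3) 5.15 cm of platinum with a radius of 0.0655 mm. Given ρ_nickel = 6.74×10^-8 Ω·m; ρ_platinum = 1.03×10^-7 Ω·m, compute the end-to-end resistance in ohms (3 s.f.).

13.3 Ω

Seg 1: A = πr² = π(1.4500e-04 m)² = 6.605e-08 m²
R_1 = (6.74×10^-8)(2.55)/(6.605e-08) = 2.602 Ω
Seg 2: A = πr² = π(6.7800e-05 m)² = 1.444e-08 m²
R_2 = (1.03×10^-7)(1.44)/(1.444e-08) = 10.27 Ω
Seg 3: A = πr² = π(6.5500e-05 m)² = 1.348e-08 m²
R_3 = (1.03×10^-7)(0.0515)/(1.348e-08) = 0.3936 Ω
R_total = R_1 + R_2 + R_3 = 13.3 Ω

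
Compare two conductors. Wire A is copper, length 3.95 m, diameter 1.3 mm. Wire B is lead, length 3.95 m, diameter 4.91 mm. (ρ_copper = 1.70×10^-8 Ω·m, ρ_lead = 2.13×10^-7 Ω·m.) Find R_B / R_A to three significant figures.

0.878

R ∝ ρL/d², so R_B/R_A = (ρ_B/ρ_A) × (d_A/d_B)²
= (2.13×10^-7/1.70×10^-8) × (1.3/4.91)² = 0.878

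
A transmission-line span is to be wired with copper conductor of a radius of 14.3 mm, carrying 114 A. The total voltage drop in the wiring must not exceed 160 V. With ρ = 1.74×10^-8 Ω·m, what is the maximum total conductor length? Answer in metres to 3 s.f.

A = πr² = π(1.4300e-02 m)² = 6.424e-04 m²
L_max = V_max·A/(1·ρI) = (160)(6.424e-04)/(1.74×10^-8×114) = 51800 m

51800 m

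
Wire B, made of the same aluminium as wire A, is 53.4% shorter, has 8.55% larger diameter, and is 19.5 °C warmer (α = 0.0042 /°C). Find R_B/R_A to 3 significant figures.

0.428

R ∝ ρL/d² with ρ ∝ (1+αΔT), so R_B/R_A = (1 − 53.4/100) × (1 + 8.55/100)⁻² × (1 + 0.0042×19.5)
= 0.466 × 0.8487 × 1.082 = 0.428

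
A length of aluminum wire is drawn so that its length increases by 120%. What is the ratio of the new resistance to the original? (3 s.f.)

k = 1 + 120/100 = 2.2; volume constant ⇒ A' = A/k, so R' = k²R.
Factor = 4.84

4.84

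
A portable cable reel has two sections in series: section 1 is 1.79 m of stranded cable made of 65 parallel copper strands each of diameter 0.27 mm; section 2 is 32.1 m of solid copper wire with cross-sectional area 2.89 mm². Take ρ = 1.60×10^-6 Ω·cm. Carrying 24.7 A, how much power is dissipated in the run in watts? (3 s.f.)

113 W

ρ = 1.60×10^-6 Ω·cm = 1.60×10^-8 Ω·m
Section 1: A_strand = π(1.3500e-04)² = 5.726e-08 m²; R₁ = ρL/(N·A_s) = (1.60×10^-8)(1.79)/(65×5.726e-08) = 0.007696 Ω
Section 2: A = 2.89 mm² = 2.890e-06 m²
R₂ = (1.60×10^-8)(32.1)/(2.890e-06) = 0.1777 Ω
R = R₁ + R₂ = 0.1854 Ω
P = I²R = (24.7)² × 0.1854 = 113 W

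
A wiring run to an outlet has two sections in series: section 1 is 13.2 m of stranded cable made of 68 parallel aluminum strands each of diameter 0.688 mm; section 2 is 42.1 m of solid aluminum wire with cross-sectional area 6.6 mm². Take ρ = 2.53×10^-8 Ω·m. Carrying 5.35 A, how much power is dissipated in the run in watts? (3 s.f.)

5.00 W

Section 1: A_strand = π(3.4400e-04)² = 3.718e-07 m²; R₁ = ρL/(N·A_s) = (2.53×10^-8)(13.2)/(68×3.718e-07) = 0.01321 Ω
Section 2: A = 6.6 mm² = 6.600e-06 m²
R₂ = (2.53×10^-8)(42.1)/(6.600e-06) = 0.1614 Ω
R = R₁ + R₂ = 0.1746 Ω
P = I²R = (5.35)² × 0.1746 = 5.00 W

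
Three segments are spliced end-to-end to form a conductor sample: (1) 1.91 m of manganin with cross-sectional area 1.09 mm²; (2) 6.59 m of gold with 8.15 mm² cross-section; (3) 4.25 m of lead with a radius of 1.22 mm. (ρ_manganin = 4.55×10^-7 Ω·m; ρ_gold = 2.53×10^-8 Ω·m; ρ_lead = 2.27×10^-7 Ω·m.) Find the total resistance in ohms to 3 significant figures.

Seg 1: A = 1.09 mm² = 1.090e-06 m²
R_1 = (4.55×10^-7)(1.91)/(1.090e-06) = 0.7973 Ω
Seg 2: A = 8.15 mm² = 8.150e-06 m²
R_2 = (2.53×10^-8)(6.59)/(8.150e-06) = 0.02046 Ω
Seg 3: A = πr² = π(1.2200e-03 m)² = 4.676e-06 m²
R_3 = (2.27×10^-7)(4.25)/(4.676e-06) = 0.2063 Ω
R_total = R_1 + R_2 + R_3 = 1.02 Ω

1.02 Ω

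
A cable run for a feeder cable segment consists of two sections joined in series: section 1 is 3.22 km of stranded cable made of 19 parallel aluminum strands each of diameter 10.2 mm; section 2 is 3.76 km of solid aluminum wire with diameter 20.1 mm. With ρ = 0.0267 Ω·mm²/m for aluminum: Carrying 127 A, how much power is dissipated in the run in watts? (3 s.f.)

6000 W

ρ = 0.0267 Ω·mm²/m = 2.67×10^-8 Ω·m
Section 1: A_strand = π(5.1000e-03)² = 8.171e-05 m²; R₁ = ρL/(N·A_s) = (2.67×10^-8)(3220)/(19×8.171e-05) = 0.05538 Ω
Section 2: A = π(d/2)² = π(1.0050e-02 m)² = 3.173e-04 m²
R₂ = (2.67×10^-8)(3760)/(3.173e-04) = 0.3164 Ω
R = R₁ + R₂ = 0.3718 Ω
P = I²R = (127)² × 0.3718 = 6000 W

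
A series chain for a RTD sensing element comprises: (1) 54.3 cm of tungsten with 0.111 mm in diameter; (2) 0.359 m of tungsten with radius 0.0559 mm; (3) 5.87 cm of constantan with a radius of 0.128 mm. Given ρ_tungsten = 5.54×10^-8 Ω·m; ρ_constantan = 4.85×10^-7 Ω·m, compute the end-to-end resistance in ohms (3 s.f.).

5.69 Ω

Seg 1: A = π(d/2)² = π(5.5500e-05 m)² = 9.677e-09 m²
R_1 = (5.54×10^-8)(0.543)/(9.677e-09) = 3.109 Ω
Seg 2: A = πr² = π(5.5900e-05 m)² = 9.817e-09 m²
R_2 = (5.54×10^-8)(0.359)/(9.817e-09) = 2.026 Ω
Seg 3: A = πr² = π(1.2800e-04 m)² = 5.147e-08 m²
R_3 = (4.85×10^-7)(0.0587)/(5.147e-08) = 0.5531 Ω
R_total = R_1 + R_2 + R_3 = 5.69 Ω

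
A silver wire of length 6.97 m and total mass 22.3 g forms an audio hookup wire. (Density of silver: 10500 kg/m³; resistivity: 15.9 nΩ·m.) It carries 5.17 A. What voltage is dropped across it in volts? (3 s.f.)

ρ = 15.9 nΩ·m = 1.59×10^-8 Ω·m
A = m/(density·L) = 0.0223/(10500×6.97) = 3.0471e-07 m²
R = ρL/A = (1.59×10^-8)(6.97)/(3.0471e-07) = 0.3637 Ω
V = IR = 5.17 × 0.3637 = 1.88 V

1.88 V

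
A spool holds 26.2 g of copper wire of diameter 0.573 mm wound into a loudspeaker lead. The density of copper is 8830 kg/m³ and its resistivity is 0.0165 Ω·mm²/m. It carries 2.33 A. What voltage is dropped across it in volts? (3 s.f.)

ρ = 0.0165 Ω·mm²/m = 1.65×10^-8 Ω·m
A = π(d/2)² = π(2.8650e-04 m)² = 2.5787e-07 m²
L = m/(density·A) = 0.0262/(8830×2.5787e-07) = 11.51 m
R = ρL/A = (1.65×10^-8)(11.51)/(2.5787e-07) = 0.7363 Ω
V = IR = 2.33 × 0.7363 = 1.72 V

1.72 V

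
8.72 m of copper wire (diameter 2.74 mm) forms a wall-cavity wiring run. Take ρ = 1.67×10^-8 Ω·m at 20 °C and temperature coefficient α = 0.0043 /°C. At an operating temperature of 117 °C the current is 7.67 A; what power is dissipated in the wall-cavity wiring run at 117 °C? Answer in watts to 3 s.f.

2.06 W

A = π(d/2)² = π(1.3700e-03 m)² = 5.896e-06 m²
R₍20₎ = ρL/A = (1.67×10^-8)(8.72)/(5.896e-06) = 0.0247 Ω
R₍117₎ = R₍20₎(1 + αΔT) = 0.0247 × (1 + 0.0043×97) = 0.035 Ω
P = I²R = (7.67)² × 0.035 = 2.06 W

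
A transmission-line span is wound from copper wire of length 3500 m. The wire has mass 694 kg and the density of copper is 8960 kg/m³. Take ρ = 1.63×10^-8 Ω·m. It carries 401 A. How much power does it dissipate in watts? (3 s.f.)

A = m/(density·L) = 694/(8960×3500) = 2.2130e-05 m²
R = ρL/A = (1.63×10^-8)(3500)/(2.2130e-05) = 2.578 Ω
P = I²R = (401)² × 2.578 = 4.15×10^5 W

4.15×10^5 W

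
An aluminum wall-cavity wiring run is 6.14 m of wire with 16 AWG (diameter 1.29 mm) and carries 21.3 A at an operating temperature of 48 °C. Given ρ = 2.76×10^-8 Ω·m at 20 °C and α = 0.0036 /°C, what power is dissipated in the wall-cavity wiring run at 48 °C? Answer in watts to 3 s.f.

A = π(1.29/2 mm)² = π(6.4500e-04 m)² = 1.307e-06 m²
R₍20₎ = ρL/A = (2.76×10^-8)(6.14)/(1.307e-06) = 0.1297 Ω
R₍48₎ = R₍20₎(1 + αΔT) = 0.1297 × (1 + 0.0036×28) = 0.1427 Ω
P = I²R = (21.3)² × 0.1427 = 64.8 W

64.8 W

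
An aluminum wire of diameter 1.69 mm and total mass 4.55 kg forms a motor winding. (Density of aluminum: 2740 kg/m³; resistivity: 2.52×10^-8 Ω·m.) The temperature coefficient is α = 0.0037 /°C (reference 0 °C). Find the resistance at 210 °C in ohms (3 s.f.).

14.8 Ω

A = π(d/2)² = π(8.4500e-04 m)² = 2.2432e-06 m²
L = m/(density·A) = 4.55/(2740×2.2432e-06) = 740.3 m
R = ρL/A = (2.52×10^-8)(740.3)/(2.2432e-06) = 8.316 Ω
R(210 °C) = 8.316 × (1 + 0.0037×210) = 14.8 Ω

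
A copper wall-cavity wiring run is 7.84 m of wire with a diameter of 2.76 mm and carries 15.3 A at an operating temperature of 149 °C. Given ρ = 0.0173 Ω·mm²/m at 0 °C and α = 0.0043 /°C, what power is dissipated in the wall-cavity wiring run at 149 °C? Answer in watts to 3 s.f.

ρ = 0.0173 Ω·mm²/m = 1.73×10^-8 Ω·m
A = π(d/2)² = π(1.3800e-03 m)² = 5.983e-06 m²
R₍0₎ = ρL/A = (1.73×10^-8)(7.84)/(5.983e-06) = 0.02267 Ω
R₍149₎ = R₍0₎(1 + αΔT) = 0.02267 × (1 + 0.0043×149) = 0.03719 Ω
P = I²R = (15.3)² × 0.03719 = 8.71 W

8.71 W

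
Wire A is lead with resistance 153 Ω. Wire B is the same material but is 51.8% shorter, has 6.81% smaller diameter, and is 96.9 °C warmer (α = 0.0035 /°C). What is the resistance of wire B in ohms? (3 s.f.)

114 Ω

R ∝ ρL/d² with ρ ∝ (1+αΔT), so R_B/R_A = (1 − 51.8/100) × (1 − 6.81/100)⁻² × (1 + 0.0035×96.9)
= 0.482 × 1.151 × 1.339 = 0.7432
R_B = 0.7432 × 153 = 114 Ω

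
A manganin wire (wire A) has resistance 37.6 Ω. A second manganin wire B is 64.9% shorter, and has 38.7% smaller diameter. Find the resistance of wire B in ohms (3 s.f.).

R ∝ L/d², so R_B/R_A = (1 − 64.9/100) × (1 − 38.7/100)⁻²
= 0.351 × 2.661 = 0.9341
R_B = 0.9341 × 37.6 = 35.1 Ω

35.1 Ω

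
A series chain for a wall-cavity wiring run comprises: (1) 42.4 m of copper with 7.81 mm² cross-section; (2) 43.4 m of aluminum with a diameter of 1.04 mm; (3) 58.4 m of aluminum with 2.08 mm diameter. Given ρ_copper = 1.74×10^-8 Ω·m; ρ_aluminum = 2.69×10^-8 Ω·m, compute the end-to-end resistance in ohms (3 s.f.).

Seg 1: A = 7.81 mm² = 7.810e-06 m²
R_1 = (1.74×10^-8)(42.4)/(7.810e-06) = 0.09446 Ω
Seg 2: A = π(d/2)² = π(5.2000e-04 m)² = 8.495e-07 m²
R_2 = (2.69×10^-8)(43.4)/(8.495e-07) = 1.374 Ω
Seg 3: A = π(d/2)² = π(1.0400e-03 m)² = 3.398e-06 m²
R_3 = (2.69×10^-8)(58.4)/(3.398e-06) = 0.4623 Ω
R_total = R_1 + R_2 + R_3 = 1.93 Ω

1.93 Ω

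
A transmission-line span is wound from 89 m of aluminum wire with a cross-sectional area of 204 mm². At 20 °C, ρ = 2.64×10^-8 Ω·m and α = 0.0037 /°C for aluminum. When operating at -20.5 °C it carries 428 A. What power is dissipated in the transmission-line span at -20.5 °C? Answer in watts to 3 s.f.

1790 W

A = 204 mm² = 2.040e-04 m²
R₍20₎ = ρL/A = (2.64×10^-8)(89)/(2.040e-04) = 0.01152 Ω
R₍-20.5₎ = R₍20₎(1 + αΔT) = 0.01152 × (1 + 0.0037×-40.5) = 0.009792 Ω
P = I²R = (428)² × 0.009792 = 1790 W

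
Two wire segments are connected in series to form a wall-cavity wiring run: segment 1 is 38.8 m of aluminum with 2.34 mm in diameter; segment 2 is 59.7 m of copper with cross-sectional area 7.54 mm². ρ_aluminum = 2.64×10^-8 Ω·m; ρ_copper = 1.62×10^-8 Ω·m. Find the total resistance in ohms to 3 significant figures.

Segment 1: A = π(d/2)² = π(1.1700e-03 m)² = 4.301e-06 m²
R₁ = ρL/A = (2.64×10^-8)(38.8)/(4.301e-06) = 0.2382 Ω
Segment 2: A = 7.54 mm² = 7.540e-06 m²
R₂ = (1.62×10^-8)(59.7)/(7.540e-06) = 0.1283 Ω
R = R₁ + R₂ = 0.366 Ω

0.366 Ω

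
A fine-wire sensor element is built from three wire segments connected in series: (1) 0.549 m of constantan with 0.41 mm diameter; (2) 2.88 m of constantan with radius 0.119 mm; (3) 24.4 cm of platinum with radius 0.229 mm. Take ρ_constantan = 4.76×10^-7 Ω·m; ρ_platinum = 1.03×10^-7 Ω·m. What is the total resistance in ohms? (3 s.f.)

Seg 1: A = π(d/2)² = π(2.0500e-04 m)² = 1.320e-07 m²
R_1 = (4.76×10^-7)(0.549)/(1.320e-07) = 1.979 Ω
Seg 2: A = πr² = π(1.1900e-04 m)² = 4.449e-08 m²
R_2 = (4.76×10^-7)(2.88)/(4.449e-08) = 30.81 Ω
Seg 3: A = πr² = π(2.2900e-04 m)² = 1.647e-07 m²
R_3 = (1.03×10^-7)(0.244)/(1.647e-07) = 0.1525 Ω
R_total = R_1 + R_2 + R_3 = 32.9 Ω

32.9 Ω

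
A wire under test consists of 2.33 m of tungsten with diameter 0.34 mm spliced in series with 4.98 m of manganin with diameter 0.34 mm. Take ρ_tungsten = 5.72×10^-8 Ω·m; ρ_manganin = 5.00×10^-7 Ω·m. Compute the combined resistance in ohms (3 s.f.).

Segment 1: A = π(d/2)² = π(1.7000e-04 m)² = 9.079e-08 m²
R₁ = ρL/A = (5.72×10^-8)(2.33)/(9.079e-08) = 1.468 Ω
R₂ = (5.00×10^-7)(4.98)/(9.079e-08) = 27.43 Ω
R = R₁ + R₂ = 28.9 Ω

28.9 Ω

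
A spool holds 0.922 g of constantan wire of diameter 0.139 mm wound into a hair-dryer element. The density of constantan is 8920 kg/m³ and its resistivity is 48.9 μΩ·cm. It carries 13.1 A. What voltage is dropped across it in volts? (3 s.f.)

2880 V

ρ = 48.9 μΩ·cm = 4.89×10^-7 Ω·m
A = π(d/2)² = π(6.9500e-05 m)² = 1.5175e-08 m²
L = m/(density·A) = 9.220×10^-4/(8920×1.5175e-08) = 6.812 m
R = ρL/A = (4.89×10^-7)(6.812)/(1.5175e-08) = 219.5 Ω
V = IR = 13.1 × 219.5 = 2880 V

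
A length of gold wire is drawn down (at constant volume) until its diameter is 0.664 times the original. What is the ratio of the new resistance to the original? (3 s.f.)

5.14

Volume constant ⇒ L' = L/r² with r = 0.664. R' = ρL'/A' = ρ(L/r²)/(πr²d₀²/4) = R/r⁴.
Factor = 5.14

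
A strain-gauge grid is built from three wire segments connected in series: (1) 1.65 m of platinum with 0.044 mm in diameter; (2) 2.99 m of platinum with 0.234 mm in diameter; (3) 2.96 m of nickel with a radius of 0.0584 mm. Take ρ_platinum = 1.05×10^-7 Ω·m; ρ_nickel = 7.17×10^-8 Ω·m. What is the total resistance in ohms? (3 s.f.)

Seg 1: A = π(d/2)² = π(2.2000e-05 m)² = 1.521e-09 m²
R_1 = (1.05×10^-7)(1.65)/(1.521e-09) = 113.9 Ω
Seg 2: A = π(d/2)² = π(1.1700e-04 m)² = 4.301e-08 m²
R_2 = (1.05×10^-7)(2.99)/(4.301e-08) = 7.3 Ω
Seg 3: A = πr² = π(5.8400e-05 m)² = 1.071e-08 m²
R_3 = (7.17×10^-8)(2.96)/(1.071e-08) = 19.81 Ω
R_total = R_1 + R_2 + R_3 = 141 Ω

141 Ω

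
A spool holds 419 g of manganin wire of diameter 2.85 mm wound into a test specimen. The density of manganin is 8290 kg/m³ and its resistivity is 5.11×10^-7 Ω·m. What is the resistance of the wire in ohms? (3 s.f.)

A = π(d/2)² = π(1.4250e-03 m)² = 6.3794e-06 m²
L = m/(density·A) = 0.419/(8290×6.3794e-06) = 7.923 m
R = ρL/A = (5.11×10^-7)(7.923)/(6.3794e-06) = 0.635 Ω

0.635 Ω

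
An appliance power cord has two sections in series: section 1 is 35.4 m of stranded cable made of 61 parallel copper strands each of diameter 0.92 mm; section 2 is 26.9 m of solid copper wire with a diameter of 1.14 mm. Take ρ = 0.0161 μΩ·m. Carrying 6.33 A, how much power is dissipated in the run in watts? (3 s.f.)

ρ = 0.0161 μΩ·m = 1.61×10^-8 Ω·m
Section 1: A_strand = π(4.6000e-04)² = 6.648e-07 m²; R₁ = ρL/(N·A_s) = (1.61×10^-8)(35.4)/(61×6.648e-07) = 0.01406 Ω
Section 2: A = π(d/2)² = π(5.7000e-04 m)² = 1.021e-06 m²
R₂ = (1.61×10^-8)(26.9)/(1.021e-06) = 0.4243 Ω
R = R₁ + R₂ = 0.4384 Ω
P = I²R = (6.33)² × 0.4384 = 17.6 W

17.6 W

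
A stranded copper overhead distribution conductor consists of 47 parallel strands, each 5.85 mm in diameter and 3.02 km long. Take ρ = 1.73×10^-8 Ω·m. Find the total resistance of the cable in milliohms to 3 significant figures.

A_strand = π(2.9250e-03 m)² = 2.688e-05 m²
R_strand = ρL/A = (1.73×10^-8)(3020)/(2.688e-05) = 1.944 Ω
R_total = R_strand/N = 1.944/47 = 41.4 mΩ

41.4 mΩ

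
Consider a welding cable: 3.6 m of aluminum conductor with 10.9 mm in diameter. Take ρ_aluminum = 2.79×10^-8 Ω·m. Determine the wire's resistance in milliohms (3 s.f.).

1.08 mΩ

A = π(d/2)² = π(5.4500e-03 m)² = 9.331e-05 m²
R = ρL/A = (2.79×10^-8)(3.6 m)/(9.331e-05 m²) = 1.08 mΩ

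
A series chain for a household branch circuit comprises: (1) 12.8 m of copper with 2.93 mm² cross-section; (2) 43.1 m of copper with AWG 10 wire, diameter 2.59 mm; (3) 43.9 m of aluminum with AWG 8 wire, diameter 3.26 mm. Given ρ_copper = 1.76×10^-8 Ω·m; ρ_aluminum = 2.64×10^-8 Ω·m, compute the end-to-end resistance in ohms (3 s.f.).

0.360 Ω

Seg 1: A = 2.93 mm² = 2.930e-06 m²
R_1 = (1.76×10^-8)(12.8)/(2.930e-06) = 0.07689 Ω
Seg 2: A = π(2.59/2 mm)² = π(1.2950e-03 m)² = 5.269e-06 m²
R_2 = (1.76×10^-8)(43.1)/(5.269e-06) = 0.144 Ω
Seg 3: A = π(3.26/2 mm)² = π(1.6300e-03 m)² = 8.347e-06 m²
R_3 = (2.64×10^-8)(43.9)/(8.347e-06) = 0.1388 Ω
R_total = R_1 + R_2 + R_3 = 0.360 Ω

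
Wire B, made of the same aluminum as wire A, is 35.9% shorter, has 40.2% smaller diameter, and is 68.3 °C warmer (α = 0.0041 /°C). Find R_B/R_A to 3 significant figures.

R ∝ ρL/d² with ρ ∝ (1+αΔT), so R_B/R_A = (1 − 35.9/100) × (1 − 40.2/100)⁻² × (1 + 0.0041×68.3)
= 0.641 × 2.796 × 1.28 = 2.29

2.29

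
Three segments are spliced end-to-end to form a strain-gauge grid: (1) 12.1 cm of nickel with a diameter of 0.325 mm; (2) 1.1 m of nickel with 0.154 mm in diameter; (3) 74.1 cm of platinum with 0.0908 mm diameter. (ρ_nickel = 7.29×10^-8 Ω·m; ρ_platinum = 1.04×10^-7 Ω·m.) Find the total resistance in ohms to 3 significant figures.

16.3 Ω

Seg 1: A = π(d/2)² = π(1.6250e-04 m)² = 8.296e-08 m²
R_1 = (7.29×10^-8)(0.121)/(8.296e-08) = 0.1063 Ω
Seg 2: A = π(d/2)² = π(7.7000e-05 m)² = 1.863e-08 m²
R_2 = (7.29×10^-8)(1.1)/(1.863e-08) = 4.305 Ω
Seg 3: A = π(d/2)² = π(4.5400e-05 m)² = 6.475e-09 m²
R_3 = (1.04×10^-7)(0.741)/(6.475e-09) = 11.9 Ω
R_total = R_1 + R_2 + R_3 = 16.3 Ω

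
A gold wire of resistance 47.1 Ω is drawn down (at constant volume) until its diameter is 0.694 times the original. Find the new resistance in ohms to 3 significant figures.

203 Ω

Volume constant ⇒ L' = L/r² with r = 0.694. R' = ρL'/A' = ρ(L/r²)/(πr²d₀²/4) = R/r⁴.
R' = 4.311 × 47.1 = 203 Ω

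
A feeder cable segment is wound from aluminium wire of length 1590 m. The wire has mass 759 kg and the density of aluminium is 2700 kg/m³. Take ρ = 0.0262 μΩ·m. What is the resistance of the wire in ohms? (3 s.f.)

ρ = 0.0262 μΩ·m = 2.62×10^-8 Ω·m
A = m/(density·L) = 759/(2700×1590) = 1.7680e-04 m²
R = ρL/A = (2.62×10^-8)(1590)/(1.7680e-04) = 0.236 Ω

0.236 Ω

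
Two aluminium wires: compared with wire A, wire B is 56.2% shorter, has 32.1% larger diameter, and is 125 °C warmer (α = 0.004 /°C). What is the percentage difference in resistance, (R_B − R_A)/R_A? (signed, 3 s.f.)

-62.4%

R ∝ ρL/d² with ρ ∝ (1+αΔT), so R_B/R_A = (1 − 56.2/100) × (1 + 32.1/100)⁻² × (1 + 0.004×125)
= 0.438 × 0.573 × 1.5 = 0.3765
(R_B − R_A)/R_A = 0.3765 − 1 = -62.4%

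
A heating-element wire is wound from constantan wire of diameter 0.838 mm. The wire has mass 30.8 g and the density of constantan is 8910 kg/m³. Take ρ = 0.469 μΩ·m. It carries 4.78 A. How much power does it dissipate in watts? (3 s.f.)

ρ = 0.469 μΩ·m = 4.69×10^-7 Ω·m
A = π(d/2)² = π(4.1900e-04 m)² = 5.5154e-07 m²
L = m/(density·A) = 0.0308/(8910×5.5154e-07) = 6.268 m
R = ρL/A = (4.69×10^-7)(6.268)/(5.5154e-07) = 5.33 Ω
P = I²R = (4.78)² × 5.33 = 122 W

122 W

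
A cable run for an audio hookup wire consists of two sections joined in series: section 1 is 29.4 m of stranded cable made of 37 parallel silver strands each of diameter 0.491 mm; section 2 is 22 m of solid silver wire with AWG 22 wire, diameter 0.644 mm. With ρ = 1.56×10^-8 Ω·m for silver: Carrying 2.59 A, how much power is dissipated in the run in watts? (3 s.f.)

Section 1: A_strand = π(2.4550e-04)² = 1.893e-07 m²; R₁ = ρL/(N·A_s) = (1.56×10^-8)(29.4)/(37×1.893e-07) = 0.06547 Ω
Section 2: A = π(0.644/2 mm)² = π(3.2200e-04 m)² = 3.257e-07 m²
R₂ = (1.56×10^-8)(22)/(3.257e-07) = 1.054 Ω
R = R₁ + R₂ = 1.119 Ω
P = I²R = (2.59)² × 1.119 = 7.51 W

7.51 W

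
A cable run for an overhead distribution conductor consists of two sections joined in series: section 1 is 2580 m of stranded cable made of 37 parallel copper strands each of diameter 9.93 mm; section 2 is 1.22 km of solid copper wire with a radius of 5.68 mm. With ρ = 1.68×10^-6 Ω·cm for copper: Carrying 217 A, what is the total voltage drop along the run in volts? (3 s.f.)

ρ = 1.68×10^-6 Ω·cm = 1.68×10^-8 Ω·m
Section 1: A_strand = π(4.9650e-03)² = 7.744e-05 m²; R₁ = ρL/(N·A_s) = (1.68×10^-8)(2580)/(37×7.744e-05) = 0.01513 Ω
Section 2: A = πr² = π(5.6800e-03 m)² = 1.014e-04 m²
R₂ = (1.68×10^-8)(1220)/(1.014e-04) = 0.2022 Ω
R = R₁ + R₂ = 0.2173 Ω
V = IR = 217 × 0.2173 = 47.2 V

47.2 V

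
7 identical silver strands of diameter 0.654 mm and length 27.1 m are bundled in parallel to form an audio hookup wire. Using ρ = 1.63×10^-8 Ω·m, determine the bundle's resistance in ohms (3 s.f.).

0.188 Ω

A_strand = π(3.2700e-04 m)² = 3.359e-07 m²
R_strand = ρL/A = (1.63×10^-8)(27.1)/(3.359e-07) = 1.315 Ω
R_total = R_strand/N = 1.315/7 = 0.188 Ω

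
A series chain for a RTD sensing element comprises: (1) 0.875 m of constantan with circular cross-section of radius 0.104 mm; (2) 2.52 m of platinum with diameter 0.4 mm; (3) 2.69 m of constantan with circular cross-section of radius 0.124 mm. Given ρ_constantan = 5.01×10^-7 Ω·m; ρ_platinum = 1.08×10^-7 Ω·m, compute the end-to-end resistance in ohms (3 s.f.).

Seg 1: A = πr² = π(1.0400e-04 m)² = 3.398e-08 m²
R_1 = (5.01×10^-7)(0.875)/(3.398e-08) = 12.9 Ω
Seg 2: A = π(d/2)² = π(2.0000e-04 m)² = 1.257e-07 m²
R_2 = (1.08×10^-7)(2.52)/(1.257e-07) = 2.166 Ω
Seg 3: A = πr² = π(1.2400e-04 m)² = 4.831e-08 m²
R_3 = (5.01×10^-7)(2.69)/(4.831e-08) = 27.9 Ω
R_total = R_1 + R_2 + R_3 = 43.0 Ω

43.0 Ω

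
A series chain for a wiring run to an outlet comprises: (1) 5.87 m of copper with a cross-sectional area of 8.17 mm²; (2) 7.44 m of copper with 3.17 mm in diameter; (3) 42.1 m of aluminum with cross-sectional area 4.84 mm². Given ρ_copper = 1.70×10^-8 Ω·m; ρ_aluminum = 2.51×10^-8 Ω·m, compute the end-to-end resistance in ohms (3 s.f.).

Seg 1: A = 8.17 mm² = 8.170e-06 m²
R_1 = (1.70×10^-8)(5.87)/(8.170e-06) = 0.01221 Ω
Seg 2: A = π(d/2)² = π(1.5850e-03 m)² = 7.892e-06 m²
R_2 = (1.70×10^-8)(7.44)/(7.892e-06) = 0.01603 Ω
Seg 3: A = 4.84 mm² = 4.840e-06 m²
R_3 = (2.51×10^-8)(42.1)/(4.840e-06) = 0.2183 Ω
R_total = R_1 + R_2 + R_3 = 0.247 Ω

0.247 Ω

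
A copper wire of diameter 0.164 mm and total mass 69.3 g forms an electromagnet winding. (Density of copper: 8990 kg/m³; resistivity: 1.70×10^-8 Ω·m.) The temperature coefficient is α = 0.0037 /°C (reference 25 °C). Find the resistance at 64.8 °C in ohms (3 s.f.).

337 Ω

A = π(d/2)² = π(8.2000e-05 m)² = 2.1124e-08 m²
L = m/(density·A) = 0.0693/(8990×2.1124e-08) = 364.9 m
R = ρL/A = (1.70×10^-8)(364.9)/(2.1124e-08) = 293.7 Ω
R(64.8 °C) = 293.7 × (1 + 0.0037×39.8) = 337 Ω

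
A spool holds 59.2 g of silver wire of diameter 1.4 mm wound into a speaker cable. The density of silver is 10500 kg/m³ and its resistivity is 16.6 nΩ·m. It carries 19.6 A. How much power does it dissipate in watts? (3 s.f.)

15.2 W

ρ = 16.6 nΩ·m = 1.66×10^-8 Ω·m
A = π(d/2)² = π(7.0000e-04 m)² = 1.5394e-06 m²
L = m/(density·A) = 0.0592/(10500×1.5394e-06) = 3.663 m
R = ρL/A = (1.66×10^-8)(3.663)/(1.5394e-06) = 0.0395 Ω
P = I²R = (19.6)² × 0.0395 = 15.2 W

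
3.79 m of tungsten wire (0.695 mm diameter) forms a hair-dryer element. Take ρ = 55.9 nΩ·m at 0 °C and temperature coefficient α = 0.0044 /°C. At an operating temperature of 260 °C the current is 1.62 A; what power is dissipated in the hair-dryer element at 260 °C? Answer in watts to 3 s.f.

ρ = 55.9 nΩ·m = 5.59×10^-8 Ω·m
A = π(d/2)² = π(3.4750e-04 m)² = 3.794e-07 m²
R₍0₎ = ρL/A = (5.59×10^-8)(3.79)/(3.794e-07) = 0.5585 Ω
R₍260₎ = R₍0₎(1 + αΔT) = 0.5585 × (1 + 0.0044×260) = 1.197 Ω
P = I²R = (1.62)² × 1.197 = 3.14 W

3.14 W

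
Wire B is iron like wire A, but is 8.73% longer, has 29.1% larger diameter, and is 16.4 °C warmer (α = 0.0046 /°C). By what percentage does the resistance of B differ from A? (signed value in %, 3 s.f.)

R ∝ ρL/d² with ρ ∝ (1+αΔT), so R_B/R_A = (1 + 8.73/100) × (1 + 29.1/100)⁻² × (1 + 0.0046×16.4)
= 1.087 × 0.6 × 1.075 = 0.7016
(R_B − R_A)/R_A = 0.7016 − 1 = -29.8%

-29.8%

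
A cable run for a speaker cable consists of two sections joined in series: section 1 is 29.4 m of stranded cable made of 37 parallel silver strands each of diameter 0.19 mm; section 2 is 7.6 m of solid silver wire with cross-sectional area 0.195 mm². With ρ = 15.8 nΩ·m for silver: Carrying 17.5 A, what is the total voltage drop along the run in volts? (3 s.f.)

18.5 V

ρ = 15.8 nΩ·m = 1.58×10^-8 Ω·m
Section 1: A_strand = π(9.5000e-05)² = 2.835e-08 m²; R₁ = ρL/(N·A_s) = (1.58×10^-8)(29.4)/(37×2.835e-08) = 0.4428 Ω
Section 2: A = 0.195 mm² = 1.950e-07 m²
R₂ = (1.58×10^-8)(7.6)/(1.950e-07) = 0.6158 Ω
R = R₁ + R₂ = 1.059 Ω
V = IR = 17.5 × 1.059 = 18.5 V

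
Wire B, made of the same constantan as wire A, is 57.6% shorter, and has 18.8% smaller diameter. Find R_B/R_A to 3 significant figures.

R ∝ L/d², so R_B/R_A = (1 − 57.6/100) × (1 − 18.8/100)⁻²
= 0.424 × 1.517 = 0.643

0.643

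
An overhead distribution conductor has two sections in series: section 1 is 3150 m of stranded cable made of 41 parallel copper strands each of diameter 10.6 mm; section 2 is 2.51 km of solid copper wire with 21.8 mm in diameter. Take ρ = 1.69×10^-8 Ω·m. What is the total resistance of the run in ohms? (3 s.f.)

Section 1: A_strand = π(5.3000e-03)² = 8.825e-05 m²; R₁ = ρL/(N·A_s) = (1.69×10^-8)(3150)/(41×8.825e-05) = 0.01471 Ω
Section 2: A = π(d/2)² = π(1.0900e-02 m)² = 3.733e-04 m²
R₂ = (1.69×10^-8)(2510)/(3.733e-04) = 0.1136 Ω
R = R₁ + R₂ = 0.128 Ω

0.128 Ω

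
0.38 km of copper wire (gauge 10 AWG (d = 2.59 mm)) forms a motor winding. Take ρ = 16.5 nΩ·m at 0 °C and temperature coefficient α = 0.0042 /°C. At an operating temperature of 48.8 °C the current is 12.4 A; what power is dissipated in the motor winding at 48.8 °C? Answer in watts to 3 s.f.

ρ = 16.5 nΩ·m = 1.65×10^-8 Ω·m
A = π(2.59/2 mm)² = π(1.2950e-03 m)² = 5.269e-06 m²
R₍0₎ = ρL/A = (1.65×10^-8)(380)/(5.269e-06) = 1.19 Ω
R₍48.8₎ = R₍0₎(1 + αΔT) = 1.19 × (1 + 0.0042×48.8) = 1.434 Ω
P = I²R = (12.4)² × 1.434 = 220 W

220 W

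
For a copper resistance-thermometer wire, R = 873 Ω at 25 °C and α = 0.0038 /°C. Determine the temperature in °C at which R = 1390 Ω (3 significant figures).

R = R₀(1 + α(T − T₀)) ⇒ T = T₀ + (R/R₀ − 1)/α
T = 25 + (1390/873 − 1)/0.0038 = 25 + (0.5922)/0.0038 = 181 °C

181 °C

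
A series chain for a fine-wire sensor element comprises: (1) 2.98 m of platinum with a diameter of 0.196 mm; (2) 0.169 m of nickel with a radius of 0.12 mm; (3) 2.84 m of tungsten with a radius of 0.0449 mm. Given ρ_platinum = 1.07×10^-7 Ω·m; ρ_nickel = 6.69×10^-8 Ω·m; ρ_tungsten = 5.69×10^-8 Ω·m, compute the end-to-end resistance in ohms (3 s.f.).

36.3 Ω

Seg 1: A = π(d/2)² = π(9.8000e-05 m)² = 3.017e-08 m²
R_1 = (1.07×10^-7)(2.98)/(3.017e-08) = 10.57 Ω
Seg 2: A = πr² = π(1.2000e-04 m)² = 4.524e-08 m²
R_2 = (6.69×10^-8)(0.169)/(4.524e-08) = 0.2499 Ω
Seg 3: A = πr² = π(4.4900e-05 m)² = 6.333e-09 m²
R_3 = (5.69×10^-8)(2.84)/(6.333e-09) = 25.51 Ω
R_total = R_1 + R_2 + R_3 = 36.3 Ω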